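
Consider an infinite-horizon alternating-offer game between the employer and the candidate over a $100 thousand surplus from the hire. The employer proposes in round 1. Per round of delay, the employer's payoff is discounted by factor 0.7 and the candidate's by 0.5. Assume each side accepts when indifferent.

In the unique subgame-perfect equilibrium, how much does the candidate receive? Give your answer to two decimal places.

In a stationary SPE each proposer offers the other exactly their discounted continuation value.
If the employer keeps x when proposing and the candidate keeps y when proposing, then x = 100 − 0.5y and y = 100 − 0.7x.
Solving: x = 100(1 − 0.5) / (1 − 0.7·0.5) = 50 / 0.65 ≈ 76.9231.
The candidate gets 100 − 76.9231 ≈ 23.0769.

23.08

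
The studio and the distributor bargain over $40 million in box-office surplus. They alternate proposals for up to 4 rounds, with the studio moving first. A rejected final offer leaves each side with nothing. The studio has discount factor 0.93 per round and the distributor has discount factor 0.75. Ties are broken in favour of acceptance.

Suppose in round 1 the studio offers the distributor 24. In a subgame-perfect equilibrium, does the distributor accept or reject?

Round 4 (the distributor proposes): the studio will accept anything ≥ 0, so the distributor offers 0 and keeps 40.
Round 3 (the studio proposes): the distributor can get 40 next round, worth 0.75 × 40 = 30 now; the studio offers that and keeps 10.
Round 2 (the distributor proposes): the studio can get 10 next round, worth 0.93 × 10 = 9.3 now; the distributor offers that and keeps 30.7.
So by rejecting in round 1, the distributor gets 30.7 next round, worth 0.75 × 30.7 = 23.025 now.
Offer 24 ≥ 23.025, so the distributor accepts.

Accept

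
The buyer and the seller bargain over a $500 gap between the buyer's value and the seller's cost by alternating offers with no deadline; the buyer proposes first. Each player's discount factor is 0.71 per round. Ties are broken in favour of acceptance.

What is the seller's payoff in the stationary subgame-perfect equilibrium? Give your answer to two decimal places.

207.60

In a stationary SPE each proposer offers the other exactly their discounted continuation value.
If the buyer keeps x when proposing and the seller keeps y when proposing, then x = 500 − 0.71y and y = 500 − 0.71x.
Solving: x = 500(1 − 0.71) / (1 − 0.71·0.71) = 145 / 0.4959 ≈ 292.3977.
The seller gets 500 − 292.3977 ≈ 207.6023.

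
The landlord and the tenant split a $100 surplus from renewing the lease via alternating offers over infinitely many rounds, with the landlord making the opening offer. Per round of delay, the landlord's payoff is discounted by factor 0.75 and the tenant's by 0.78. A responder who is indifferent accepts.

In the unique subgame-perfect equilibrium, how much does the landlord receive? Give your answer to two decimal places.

53.01

In a stationary SPE each proposer offers the other exactly their discounted continuation value.
If the landlord keeps x when proposing and the tenant keeps y when proposing, then x = 100 − 0.78y and y = 100 − 0.75x.
Solving: x = 100(1 − 0.78) / (1 − 0.75·0.78) = 22 / 0.415 ≈ 53.0120.
The tenant gets 100 − 53.0120 ≈ 46.9880.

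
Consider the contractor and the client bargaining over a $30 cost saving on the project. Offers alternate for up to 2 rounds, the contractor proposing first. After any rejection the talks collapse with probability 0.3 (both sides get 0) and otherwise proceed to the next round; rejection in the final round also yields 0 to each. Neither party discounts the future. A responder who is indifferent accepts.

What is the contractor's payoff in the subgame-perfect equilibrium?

9

Round 2 (the client proposes): the contractor will accept anything ≥ 0, so the client offers 0 and keeps 30.
Round 1 (the contractor proposes): rejecting gives the client an expected 0.7 × 30 = 21, so the contractor offers 21, keeping 9.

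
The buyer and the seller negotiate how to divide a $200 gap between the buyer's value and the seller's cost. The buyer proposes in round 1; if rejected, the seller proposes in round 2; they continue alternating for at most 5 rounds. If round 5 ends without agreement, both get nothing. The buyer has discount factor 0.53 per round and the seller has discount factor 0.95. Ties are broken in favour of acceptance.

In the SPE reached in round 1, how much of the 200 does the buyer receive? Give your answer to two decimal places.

Round 5 (the buyer proposes): the seller will accept anything ≥ 0, so the buyer offers 0 and keeps 200.
Round 4 (the seller proposes): the buyer can get 200 next round, worth 0.53 × 200 = 106 now; the seller offers that and keeps 94.
Round 3 (the buyer proposes): the seller can get 94 next round, worth 0.95 × 94 = 89.3 now. The buyer offers 89.3 and keeps 200 − 89.3 = 110.7.
Round 2 (the seller proposes): the buyer can get 110.7 next round, worth 0.53 × 110.7 = 58.671 now; the seller offers that and keeps 141.329.
Round 1 (the buyer proposes): the seller can get 141.329 next round, worth 0.95 × 141.329 = 134.26255 now. The buyer offers 134.26255 and keeps 200 − 134.26255 = 65.73745.

65.74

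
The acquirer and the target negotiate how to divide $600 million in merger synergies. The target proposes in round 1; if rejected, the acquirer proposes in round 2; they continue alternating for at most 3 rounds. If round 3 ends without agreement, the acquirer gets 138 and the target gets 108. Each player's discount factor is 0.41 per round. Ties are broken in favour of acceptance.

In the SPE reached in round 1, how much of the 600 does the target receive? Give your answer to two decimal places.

431.66

Round 3 (the target proposes): the acquirer gets 138 if talks fail, so the target offers 138 and keeps 462.
Round 2 (the acquirer proposes): the target can get 462 next round, worth 0.41 × 462 = 189.42 now. The acquirer offers 189.42 and keeps 600 − 189.42 = 410.58.
Round 1 (the target proposes): the acquirer can get 410.58 next round, worth 0.41 × 410.58 = 168.3378 now. The target offers 168.3378 and keeps 600 − 168.3378 = 431.6622.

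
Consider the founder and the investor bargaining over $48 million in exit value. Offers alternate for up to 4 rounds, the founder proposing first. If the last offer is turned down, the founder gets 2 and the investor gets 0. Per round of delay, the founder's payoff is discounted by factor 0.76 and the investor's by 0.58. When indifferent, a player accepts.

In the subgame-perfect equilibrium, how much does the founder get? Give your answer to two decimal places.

Work backward from the last round.
Round 4 (the investor proposes): the founder gets 2 if talks fail, so the investor offers 2 and keeps 46.
Round 3 (the founder proposes): the investor can get 46 next round, worth 0.58 × 46 = 26.68 now. The founder offers 26.68 and keeps 48 − 26.68 = 21.32.
Round 2 (the investor proposes): the founder can get 21.32 next round, worth 0.76 × 21.32 = 16.2032 now. The investor offers 16.2032 and keeps 48 − 16.2032 = 31.7968.
Round 1 (the founder proposes): the investor can get 31.7968 next round, worth 0.58 × 31.7968 = 18.442144 now. The founder offers 18.442144 and keeps 48 − 18.442144 = 29.557856.

29.56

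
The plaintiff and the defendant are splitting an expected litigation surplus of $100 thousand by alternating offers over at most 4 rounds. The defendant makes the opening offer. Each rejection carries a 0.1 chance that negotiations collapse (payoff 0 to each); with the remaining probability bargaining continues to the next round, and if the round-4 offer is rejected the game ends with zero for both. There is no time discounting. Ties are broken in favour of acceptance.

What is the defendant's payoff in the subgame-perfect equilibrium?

Round 4 (the plaintiff proposes): the defendant will accept anything ≥ 0, so the plaintiff offers 0 and keeps 100.
Round 3 (the defendant proposes): rejecting gives the plaintiff an expected 0.9 × 100 = 90, so the defendant offers 90, keeping 10.
Round 2 (the plaintiff proposes): rejecting gives the defendant an expected 0.9 × 10 = 9, so the plaintiff offers 9, keeping 91.
Round 1 (the defendant proposes): rejecting gives the plaintiff an expected 0.9 × 91 = 81.9. The defendant offers 81.9 and keeps 100 − 81.9 = 18.1.

18.1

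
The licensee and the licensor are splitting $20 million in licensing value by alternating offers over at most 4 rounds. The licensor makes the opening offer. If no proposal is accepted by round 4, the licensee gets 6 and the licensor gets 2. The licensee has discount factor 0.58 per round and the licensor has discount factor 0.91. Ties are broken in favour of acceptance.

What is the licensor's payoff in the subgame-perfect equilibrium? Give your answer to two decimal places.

By backward induction:
Round 4 (the licensee proposes): the licensor gets 2 if talks fail, so the licensee offers 2 and keeps 18.
Round 3 (the licensor proposes): the licensee can get 18 next round, worth 0.58 × 18 = 10.44 now. The licensor offers 10.44 and keeps 20 − 10.44 = 9.56.
Round 2 (the licensee proposes): the licensor can get 9.56 next round, worth 0.91 × 9.56 = 8.6996 now, so the licensee offers 8.6996, keeping 11.3004.
Round 1 (the licensor proposes): the licensee can get 11.3004 next round, worth 0.58 × 11.3004 = 6.554232 now, so the licensor offers 6.554232, keeping 13.445768.

13.45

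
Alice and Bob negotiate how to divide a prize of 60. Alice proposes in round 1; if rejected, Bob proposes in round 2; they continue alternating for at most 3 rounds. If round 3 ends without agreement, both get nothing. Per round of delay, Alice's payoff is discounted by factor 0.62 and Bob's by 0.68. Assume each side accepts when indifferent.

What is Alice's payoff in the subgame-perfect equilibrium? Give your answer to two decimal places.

44.50

Round 3 (Alice proposes): Bob will accept anything ≥ 0, so Alice offers 0 and keeps 60.
Round 2 (Bob proposes): Alice can get 60 next round, worth 0.62 × 60 = 37.2 now. Bob offers 37.2 and keeps 60 − 37.2 = 22.8.
Round 1 (Alice proposes): Bob can get 22.8 next round, worth 0.68 × 22.8 = 15.504 now; Alice offers that and keeps 44.496.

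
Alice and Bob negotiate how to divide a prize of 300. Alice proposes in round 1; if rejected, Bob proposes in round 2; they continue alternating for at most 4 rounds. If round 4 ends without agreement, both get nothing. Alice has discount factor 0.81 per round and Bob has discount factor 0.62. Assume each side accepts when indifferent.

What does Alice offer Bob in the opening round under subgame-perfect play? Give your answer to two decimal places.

128.75

Round 4 (Bob proposes): Alice will accept anything ≥ 0, so Bob offers 0 and keeps 300.
Round 3 (Alice proposes): Bob can get 300 next round, worth 0.62 × 300 = 186 now, so Alice offers 186, keeping 114.
Round 2 (Bob proposes): Alice can get 114 next round, worth 0.81 × 114 = 92.34 now; Bob offers that and keeps 207.66.
Round 1 (Alice proposes): Bob can get 207.66 next round, worth 0.62 × 207.66 = 128.7492 now. Alice offers 128.7492 and keeps 300 − 128.7492 = 171.2508.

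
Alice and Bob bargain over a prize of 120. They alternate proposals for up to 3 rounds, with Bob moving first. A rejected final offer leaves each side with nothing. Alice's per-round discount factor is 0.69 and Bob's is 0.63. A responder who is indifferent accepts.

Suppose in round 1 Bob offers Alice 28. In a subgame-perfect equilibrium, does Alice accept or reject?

Round 3 (Bob proposes): Alice will accept anything ≥ 0, so Bob offers 0 and keeps 120.
Round 2 (Alice proposes): Bob can get 120 next round, worth 0.63 × 120 = 75.6 now, so Alice offers 75.6, keeping 44.4.
So by rejecting in round 1, Alice gets 44.4 next round, worth 0.69 × 44.4 = 30.636 now.
Offer 28 < 30.636, so Alice rejects.

Reject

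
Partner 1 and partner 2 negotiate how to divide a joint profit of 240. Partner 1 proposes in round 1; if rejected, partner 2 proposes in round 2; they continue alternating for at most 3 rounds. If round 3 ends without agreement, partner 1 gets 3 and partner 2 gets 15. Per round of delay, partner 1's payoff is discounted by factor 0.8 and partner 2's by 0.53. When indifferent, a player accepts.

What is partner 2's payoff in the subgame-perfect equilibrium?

Solve by backward induction from round 3.
Round 3 (partner 1 proposes): partner 2 gets 15 if talks fail, so partner 1 offers 15 and keeps 225.
Round 2 (partner 2 proposes): partner 1 can get 225 next round, worth 0.8 × 225 = 180 now. Partner 2 offers 180 and keeps 240 − 180 = 60.
Round 1 (partner 1 proposes): partner 2 can get 60 next round, worth 0.53 × 60 = 31.8 now; partner 1 offers that and keeps 208.2.

31.8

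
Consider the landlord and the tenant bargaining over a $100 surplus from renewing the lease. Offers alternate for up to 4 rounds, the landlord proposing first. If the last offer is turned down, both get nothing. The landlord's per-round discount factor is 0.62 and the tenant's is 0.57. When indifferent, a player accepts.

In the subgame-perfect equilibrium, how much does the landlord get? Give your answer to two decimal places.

58.20

Work backward from the last round.
Round 4 (the tenant proposes): the landlord will accept anything ≥ 0, so the tenant offers 0 and keeps 100.
Round 3 (the landlord proposes): the tenant can get 100 next round, worth 0.57 × 100 = 57 now; the landlord offers that and keeps 43.
Round 2 (the tenant proposes): the landlord can get 43 next round, worth 0.62 × 43 = 26.66 now. The tenant offers 26.66 and keeps 100 − 26.66 = 73.34.
Round 1 (the landlord proposes): the tenant can get 73.34 next round, worth 0.57 × 73.34 = 41.8038 now; the landlord offers that and keeps 58.1962.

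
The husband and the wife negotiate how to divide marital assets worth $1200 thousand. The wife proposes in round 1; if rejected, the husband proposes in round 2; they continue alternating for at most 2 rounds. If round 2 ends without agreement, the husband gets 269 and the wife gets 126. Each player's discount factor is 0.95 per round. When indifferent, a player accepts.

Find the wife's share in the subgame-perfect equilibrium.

179.7

Work backward from the last round.
Round 2 (the husband proposes): the wife gets 126 if talks fail, so the husband offers 126 and keeps 1074.
Round 1 (the wife proposes): the husband can get 1074 next round, worth 0.95 × 1074 = 1020.3 now. The wife offers 1020.3 and keeps 1200 − 1020.3 = 179.7.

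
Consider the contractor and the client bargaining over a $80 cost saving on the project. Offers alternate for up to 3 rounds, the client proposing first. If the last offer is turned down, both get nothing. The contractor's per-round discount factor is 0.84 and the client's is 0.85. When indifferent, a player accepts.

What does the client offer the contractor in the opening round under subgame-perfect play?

Work backward from the last round.
Round 3 (the client proposes): the contractor will accept anything ≥ 0, so the client offers 0 and keeps 80.
Round 2 (the contractor proposes): the client can get 80 next round, worth 0.85 × 80 = 68 now; the contractor offers that and keeps 12.
Round 1 (the client proposes): the contractor can get 12 next round, worth 0.84 × 12 = 10.08 now; the client offers that and keeps 69.92.

10.08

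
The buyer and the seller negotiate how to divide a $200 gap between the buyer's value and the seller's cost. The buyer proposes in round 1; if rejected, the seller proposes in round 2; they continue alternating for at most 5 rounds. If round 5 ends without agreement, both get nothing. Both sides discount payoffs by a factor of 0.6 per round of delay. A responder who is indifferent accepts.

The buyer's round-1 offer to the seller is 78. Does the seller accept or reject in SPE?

Accept

Round 5 (the buyer proposes): rejection yields 0 for the seller; the buyer offers 0 and keeps 200.
Round 4 (the seller proposes): the buyer can get 200 next round, worth 0.6 × 200 = 120 now. The seller offers 120 and keeps 200 − 120 = 80.
Round 3 (the buyer proposes): the seller can get 80 next round, worth 0.6 × 80 = 48 now, so the buyer offers 48, keeping 152.
Round 2 (the seller proposes): the buyer can get 152 next round, worth 0.6 × 152 = 91.2 now. The seller offers 91.2 and keeps 200 − 91.2 = 108.8.
So by rejecting in round 1, the seller gets 108.8 next round, worth 0.6 × 108.8 = 65.28 now.
Offer 78 ≥ 65.28, so the seller accepts.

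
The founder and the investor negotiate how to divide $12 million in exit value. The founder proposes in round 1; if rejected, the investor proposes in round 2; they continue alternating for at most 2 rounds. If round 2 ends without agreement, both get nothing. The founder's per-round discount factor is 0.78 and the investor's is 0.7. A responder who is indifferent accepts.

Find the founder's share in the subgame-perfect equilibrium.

3.6

By backward induction:
Round 2 (the investor proposes): the founder will accept anything ≥ 0, so the investor offers 0 and keeps 12.
Round 1 (the founder proposes): the investor can get 12 next round, worth 0.7 × 12 = 8.4 now. The founder offers 8.4 and keeps 12 − 8.4 = 3.6.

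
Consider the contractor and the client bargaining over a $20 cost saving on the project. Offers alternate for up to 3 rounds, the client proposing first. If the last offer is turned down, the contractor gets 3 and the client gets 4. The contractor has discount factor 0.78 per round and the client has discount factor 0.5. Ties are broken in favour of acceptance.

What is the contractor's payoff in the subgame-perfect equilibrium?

Round 3 (the client proposes): the contractor gets 3 if talks fail, so the client offers 3 and keeps 17.
Round 2 (the contractor proposes): the client can get 17 next round, worth 0.5 × 17 = 8.5 now; the contractor offers that and keeps 11.5.
Round 1 (the client proposes): the contractor can get 11.5 next round, worth 0.78 × 11.5 = 8.97 now, so the client offers 8.97, keeping 11.03.

8.97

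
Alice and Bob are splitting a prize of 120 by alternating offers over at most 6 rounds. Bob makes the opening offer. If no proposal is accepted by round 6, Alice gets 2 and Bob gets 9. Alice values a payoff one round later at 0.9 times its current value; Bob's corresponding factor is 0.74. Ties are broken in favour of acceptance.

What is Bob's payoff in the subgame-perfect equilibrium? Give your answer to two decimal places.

Round 6 (Alice proposes): Bob gets 9 if talks fail, so Alice offers 9 and keeps 111.
Round 5 (Bob proposes): Alice can get 111 next round, worth 0.9 × 111 = 99.9 now, so Bob offers 99.9, keeping 20.1.
Round 4 (Alice proposes): Bob can get 20.1 next round, worth 0.74 × 20.1 = 14.874 now. Alice offers 14.874 and keeps 120 − 14.874 = 105.126.
Round 3 (Bob proposes): Alice can get 105.126 next round, worth 0.9 × 105.126 = 94.6134 now; Bob offers that and keeps 25.3866.
Round 2 (Alice proposes): Bob can get 25.3866 next round, worth 0.74 × 25.3866 = 18.786084 now; Alice offers that and keeps 101.213916.
Round 1 (Bob proposes): Alice can get 101.213916 next round, worth 0.9 × 101.213916 = 91.0925244 now, so Bob offers 91.0925244, keeping 28.9074756.

28.91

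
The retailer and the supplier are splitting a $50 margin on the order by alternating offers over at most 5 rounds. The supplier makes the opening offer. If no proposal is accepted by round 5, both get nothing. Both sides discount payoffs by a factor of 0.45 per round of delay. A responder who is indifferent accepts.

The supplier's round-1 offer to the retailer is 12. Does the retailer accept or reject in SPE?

Round 5 (the supplier proposes): the retailer will accept anything ≥ 0, so the supplier offers 0 and keeps 50.
Round 4 (the retailer proposes): the supplier can get 50 next round, worth 0.45 × 50 = 22.5 now; the retailer offers that and keeps 27.5.
Round 3 (the supplier proposes): the retailer can get 27.5 next round, worth 0.45 × 27.5 = 12.375 now, so the supplier offers 12.375, keeping 37.625.
Round 2 (the retailer proposes): the supplier can get 37.625 next round, worth 0.45 × 37.625 = 16.93125 now, so the retailer offers 16.93125, keeping 33.06875.
So by rejecting in round 1, the retailer gets 33.06875 next round, worth 0.45 × 33.06875 = 14.8809375 now.
Offer 12 < 14.8809375, so the retailer rejects.

Reject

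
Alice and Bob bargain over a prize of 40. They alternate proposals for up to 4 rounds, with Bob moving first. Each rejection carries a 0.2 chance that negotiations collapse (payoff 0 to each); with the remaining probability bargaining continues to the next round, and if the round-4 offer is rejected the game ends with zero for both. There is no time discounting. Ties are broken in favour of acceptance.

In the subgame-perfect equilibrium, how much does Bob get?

13.12

By backward induction:
Round 4 (Alice proposes): rejection yields 0 for Bob; Alice offers 0 and keeps 40.
Round 3 (Bob proposes): rejecting gives Alice an expected 0.8 × 40 = 32, so Bob offers 32, keeping 8.
Round 2 (Alice proposes): rejecting gives Bob an expected 0.8 × 8 = 6.4. Alice offers 6.4 and keeps 40 − 6.4 = 33.6.
Round 1 (Bob proposes): rejecting gives Alice an expected 0.8 × 33.6 = 26.88; Bob offers that and keeps 13.12.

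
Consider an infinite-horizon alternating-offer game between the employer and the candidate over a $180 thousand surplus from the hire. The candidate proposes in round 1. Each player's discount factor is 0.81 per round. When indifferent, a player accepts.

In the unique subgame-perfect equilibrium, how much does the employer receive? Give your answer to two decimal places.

80.55

When the candidate proposes, the employer accepts any offer worth at least 0.81 times what the employer would get by proposing next round; and vice versa.
This gives x = 180 − 0.81y and y = 180 − 0.81x, where x and y are each side's share when it proposes.
Hence (1 − 0.81·0.81)x = 180(1 − 0.81), i.e. 0.3439·x = 34.2.
x ≈ 99.4475; the employer's share is 180 − x ≈ 80.5525.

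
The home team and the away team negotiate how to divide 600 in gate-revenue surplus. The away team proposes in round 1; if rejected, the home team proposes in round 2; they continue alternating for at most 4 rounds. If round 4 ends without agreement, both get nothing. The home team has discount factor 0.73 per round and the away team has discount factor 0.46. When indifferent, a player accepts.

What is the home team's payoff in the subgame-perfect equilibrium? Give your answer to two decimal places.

Work backward from the last round.
Round 4 (the home team proposes): the away team will accept anything ≥ 0, so the home team offers 0 and keeps 600.
Round 3 (the away team proposes): the home team can get 600 next round, worth 0.73 × 600 = 438 now; the away team offers that and keeps 162.
Round 2 (the home team proposes): the away team can get 162 next round, worth 0.46 × 162 = 74.52 now; the home team offers that and keeps 525.48.
Round 1 (the away team proposes): the home team can get 525.48 next round, worth 0.73 × 525.48 = 383.6004 now; the away team offers that and keeps 216.3996.

383.60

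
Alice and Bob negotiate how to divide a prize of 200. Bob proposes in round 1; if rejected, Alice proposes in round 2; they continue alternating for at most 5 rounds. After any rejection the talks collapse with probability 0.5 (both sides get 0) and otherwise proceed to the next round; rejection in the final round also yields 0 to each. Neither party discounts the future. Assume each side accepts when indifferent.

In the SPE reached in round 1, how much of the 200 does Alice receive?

62.5

Round 5 (Bob proposes): Alice will accept anything ≥ 0, so Bob offers 0 and keeps 200.
Round 4 (Alice proposes): rejecting gives Bob an expected 0.5 × 200 = 100, so Alice offers 100, keeping 100.
Round 3 (Bob proposes): rejecting gives Alice an expected 0.5 × 100 = 50, so Bob offers 50, keeping 150.
Round 2 (Alice proposes): rejecting gives Bob an expected 0.5 × 150 = 75, so Alice offers 75, keeping 125.
Round 1 (Bob proposes): rejecting gives Alice an expected 0.5 × 125 = 62.5, so Bob offers 62.5, keeping 137.5.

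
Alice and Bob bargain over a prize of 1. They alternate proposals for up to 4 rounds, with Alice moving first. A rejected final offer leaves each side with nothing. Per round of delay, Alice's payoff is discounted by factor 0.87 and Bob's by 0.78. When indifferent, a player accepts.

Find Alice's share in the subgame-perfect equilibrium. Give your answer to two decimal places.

Round 4 (Bob proposes): rejection yields 0 for Alice; Bob offers 0 and keeps 1.
Round 3 (Alice proposes): Bob can get 1 next round, worth 0.78 × 1 = 0.78 now. Alice offers 0.78 and keeps 1 − 0.78 = 0.22.
Round 2 (Bob proposes): Alice can get 0.22 next round, worth 0.87 × 0.22 = 0.1914 now, so Bob offers 0.1914, keeping 0.8086.
Round 1 (Alice proposes): Bob can get 0.8086 next round, worth 0.78 × 0.8086 = 0.630708 now. Alice offers 0.630708 and keeps 1 − 0.630708 = 0.369292.

0.37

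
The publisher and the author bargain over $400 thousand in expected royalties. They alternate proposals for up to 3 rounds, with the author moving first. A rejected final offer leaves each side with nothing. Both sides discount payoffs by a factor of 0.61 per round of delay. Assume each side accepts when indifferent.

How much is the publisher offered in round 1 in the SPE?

Round 3 (the author proposes): rejection yields 0 for the publisher; the author offers 0 and keeps 400.
Round 2 (the publisher proposes): the author can get 400 next round, worth 0.61 × 400 = 244 now. The publisher offers 244 and keeps 400 − 244 = 156.
Round 1 (the author proposes): the publisher can get 156 next round, worth 0.61 × 156 = 95.16 now; the author offers that and keeps 304.84.

95.16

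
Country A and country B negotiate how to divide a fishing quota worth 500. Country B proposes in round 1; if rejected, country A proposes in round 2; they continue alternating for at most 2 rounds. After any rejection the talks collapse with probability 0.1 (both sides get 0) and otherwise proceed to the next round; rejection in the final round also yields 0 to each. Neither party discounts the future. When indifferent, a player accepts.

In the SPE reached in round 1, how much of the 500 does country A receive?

450

Round 2 (country A proposes): country B will accept anything ≥ 0, so country A offers 0 and keeps 500.
Round 1 (country B proposes): rejecting gives country A an expected 0.9 × 500 = 450; country B offers that and keeps 50.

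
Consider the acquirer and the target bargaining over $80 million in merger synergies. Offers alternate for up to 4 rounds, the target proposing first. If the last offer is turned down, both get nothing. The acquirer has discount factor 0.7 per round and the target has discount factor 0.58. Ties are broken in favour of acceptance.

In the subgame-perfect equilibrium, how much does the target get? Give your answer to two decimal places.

33.74

Solve by backward induction from round 4.
Round 4 (the acquirer proposes): the target will accept anything ≥ 0, so the acquirer offers 0 and keeps 80.
Round 3 (the target proposes): the acquirer can get 80 next round, worth 0.7 × 80 = 56 now; the target offers that and keeps 24.
Round 2 (the acquirer proposes): the target can get 24 next round, worth 0.58 × 24 = 13.92 now, so the acquirer offers 13.92, keeping 66.08.
Round 1 (the target proposes): the acquirer can get 66.08 next round, worth 0.7 × 66.08 = 46.256 now. The target offers 46.256 and keeps 80 − 46.256 = 33.744.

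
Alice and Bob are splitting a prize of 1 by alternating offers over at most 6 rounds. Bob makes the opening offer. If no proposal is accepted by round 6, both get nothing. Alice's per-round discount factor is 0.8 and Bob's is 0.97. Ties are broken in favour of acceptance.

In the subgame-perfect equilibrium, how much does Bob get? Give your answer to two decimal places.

0.48

By backward induction:
Round 6 (Alice proposes): rejection yields 0 for Bob; Alice offers 0 and keeps 1.
Round 5 (Bob proposes): Alice can get 1 next round, worth 0.8 × 1 = 0.8 now; Bob offers that and keeps 0.2.
Round 4 (Alice proposes): Bob can get 0.2 next round, worth 0.97 × 0.2 = 0.194 now; Alice offers that and keeps 0.806.
Round 3 (Bob proposes): Alice can get 0.806 next round, worth 0.8 × 0.806 = 0.6448 now, so Bob offers 0.6448, keeping 0.3552.
Round 2 (Alice proposes): Bob can get 0.3552 next round, worth 0.97 × 0.3552 = 0.344544 now, so Alice offers 0.344544, keeping 0.655456.
Round 1 (Bob proposes): Alice can get 0.655456 next round, worth 0.8 × 0.655456 = 0.5243648 now. Bob offers 0.5243648 and keeps 1 − 0.5243648 = 0.4756352.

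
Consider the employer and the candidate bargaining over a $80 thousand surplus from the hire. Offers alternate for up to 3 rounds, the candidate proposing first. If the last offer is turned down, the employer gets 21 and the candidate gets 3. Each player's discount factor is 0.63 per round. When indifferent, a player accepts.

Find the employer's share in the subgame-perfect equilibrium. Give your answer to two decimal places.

26.98

Round 3 (the candidate proposes): the employer gets 21 if talks fail, so the candidate offers 21 and keeps 59.
Round 2 (the employer proposes): the candidate can get 59 next round, worth 0.63 × 59 = 37.17 now. The employer offers 37.17 and keeps 80 − 37.17 = 42.83.
Round 1 (the candidate proposes): the employer can get 42.83 next round, worth 0.63 × 42.83 = 26.9829 now. The candidate offers 26.9829 and keeps 80 − 26.9829 = 53.0171.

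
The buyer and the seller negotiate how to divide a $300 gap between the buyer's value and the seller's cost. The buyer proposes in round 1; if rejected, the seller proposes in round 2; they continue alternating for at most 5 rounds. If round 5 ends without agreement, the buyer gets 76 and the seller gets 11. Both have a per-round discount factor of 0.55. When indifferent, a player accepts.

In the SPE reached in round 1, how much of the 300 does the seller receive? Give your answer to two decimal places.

97.72

Round 5 (the buyer proposes): the seller gets 11 if talks fail, so the buyer offers 11 and keeps 289.
Round 4 (the seller proposes): the buyer can get 289 next round, worth 0.55 × 289 = 158.95 now; the seller offers that and keeps 141.05.
Round 3 (the buyer proposes): the seller can get 141.05 next round, worth 0.55 × 141.05 = 77.5775 now; the buyer offers that and keeps 222.4225.
Round 2 (the seller proposes): the buyer can get 222.4225 next round, worth 0.55 × 222.4225 = 122.332375 now, so the seller offers 122.332375, keeping 177.667625.
Round 1 (the buyer proposes): the seller can get 177.667625 next round, worth 0.55 × 177.667625 = 97.71719375 now, so the buyer offers 97.71719375, keeping 202.28280625.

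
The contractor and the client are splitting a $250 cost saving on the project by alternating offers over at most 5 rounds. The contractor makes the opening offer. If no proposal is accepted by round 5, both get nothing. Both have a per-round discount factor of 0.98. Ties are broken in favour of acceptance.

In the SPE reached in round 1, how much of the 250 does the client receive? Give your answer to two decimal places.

Round 5 (the contractor proposes): the client will accept anything ≥ 0, so the contractor offers 0 and keeps 250.
Round 4 (the client proposes): the contractor can get 250 next round, worth 0.98 × 250 = 245 now; the client offers that and keeps 5.
Round 3 (the contractor proposes): the client can get 5 next round, worth 0.98 × 5 = 4.9 now. The contractor offers 4.9 and keeps 250 − 4.9 = 245.1.
Round 2 (the client proposes): the contractor can get 245.1 next round, worth 0.98 × 245.1 = 240.198 now; the client offers that and keeps 9.802.
Round 1 (the contractor proposes): the client can get 9.802 next round, worth 0.98 × 9.802 = 9.60596 now; the contractor offers that and keeps 240.39404.

9.61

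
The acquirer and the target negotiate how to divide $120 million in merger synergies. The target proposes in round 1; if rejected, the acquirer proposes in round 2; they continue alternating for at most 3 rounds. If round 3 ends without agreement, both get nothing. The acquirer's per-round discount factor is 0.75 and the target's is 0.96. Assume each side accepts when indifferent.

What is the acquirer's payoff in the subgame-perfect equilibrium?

3.6

Round 3 (the target proposes): the acquirer will accept anything ≥ 0, so the target offers 0 and keeps 120.
Round 2 (the acquirer proposes): the target can get 120 next round, worth 0.96 × 120 = 115.2 now, so the acquirer offers 115.2, keeping 4.8.
Round 1 (the target proposes): the acquirer can get 4.8 next round, worth 0.75 × 4.8 = 3.6 now, so the target offers 3.6, keeping 116.4.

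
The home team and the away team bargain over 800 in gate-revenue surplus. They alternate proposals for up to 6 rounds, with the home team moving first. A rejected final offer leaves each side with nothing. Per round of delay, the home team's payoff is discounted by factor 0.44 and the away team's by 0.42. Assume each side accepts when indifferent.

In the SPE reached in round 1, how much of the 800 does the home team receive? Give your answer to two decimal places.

Solve by backward induction from round 6.
Round 6 (the away team proposes): rejection yields 0 for the home team; the away team offers 0 and keeps 800.
Round 5 (the home team proposes): the away team can get 800 next round, worth 0.42 × 800 = 336 now, so the home team offers 336, keeping 464.
Round 4 (the away team proposes): the home team can get 464 next round, worth 0.44 × 464 = 204.16 now, so the away team offers 204.16, keeping 595.84.
Round 3 (the home team proposes): the away team can get 595.84 next round, worth 0.42 × 595.84 = 250.2528 now. The home team offers 250.2528 and keeps 800 − 250.2528 = 549.7472.
Round 2 (the away team proposes): the home team can get 549.7472 next round, worth 0.44 × 549.7472 = 241.888768 now. The away team offers 241.888768 and keeps 800 − 241.888768 = 558.111232.
Round 1 (the home team proposes): the away team can get 558.111232 next round, worth 0.42 × 558.111232 = 234.40671744 now. The home team offers 234.40671744 and keeps 800 − 234.40671744 = 565.59328256.

565.59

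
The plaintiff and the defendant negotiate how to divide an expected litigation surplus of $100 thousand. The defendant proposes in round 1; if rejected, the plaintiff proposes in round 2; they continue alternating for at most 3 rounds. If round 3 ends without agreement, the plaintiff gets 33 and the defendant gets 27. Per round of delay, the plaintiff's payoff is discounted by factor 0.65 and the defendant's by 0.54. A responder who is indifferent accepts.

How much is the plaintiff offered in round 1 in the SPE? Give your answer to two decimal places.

41.48

Round 3 (the defendant proposes): the plaintiff gets 33 if talks fail, so the defendant offers 33 and keeps 67.
Round 2 (the plaintiff proposes): the defendant can get 67 next round, worth 0.54 × 67 = 36.18 now, so the plaintiff offers 36.18, keeping 63.82.
Round 1 (the defendant proposes): the plaintiff can get 63.82 next round, worth 0.65 × 63.82 = 41.483 now; the defendant offers that and keeps 58.517.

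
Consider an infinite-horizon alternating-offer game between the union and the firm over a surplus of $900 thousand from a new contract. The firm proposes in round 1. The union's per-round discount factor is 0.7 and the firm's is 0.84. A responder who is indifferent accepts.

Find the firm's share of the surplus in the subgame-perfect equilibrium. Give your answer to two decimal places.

When the firm proposes, the union accepts any offer worth at least 0.7 times what the union would get by proposing next round; and vice versa.
This gives x = 900 − 0.7y and y = 900 − 0.84x, where x and y are each side's share when it proposes.
Hence (1 − 0.7·0.84)x = 900(1 − 0.7), i.e. 0.412·x = 270.
x ≈ 655.3398; the union's share is 900 − x ≈ 244.6602.

655.34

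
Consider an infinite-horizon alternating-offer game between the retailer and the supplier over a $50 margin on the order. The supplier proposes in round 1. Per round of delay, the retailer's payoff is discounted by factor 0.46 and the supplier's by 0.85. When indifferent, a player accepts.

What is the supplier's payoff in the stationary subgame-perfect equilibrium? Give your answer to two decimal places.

44.33

When the supplier proposes, the retailer accepts any offer worth at least 0.46 times what the retailer would get by proposing next round; and vice versa.
This gives x = 50 − 0.46y and y = 50 − 0.85x, where x and y are each side's share when it proposes.
Hence (1 − 0.46·0.85)x = 50(1 − 0.46), i.e. 0.609·x = 27.
x ≈ 44.3350; the retailer's share is 50 − x ≈ 5.6650.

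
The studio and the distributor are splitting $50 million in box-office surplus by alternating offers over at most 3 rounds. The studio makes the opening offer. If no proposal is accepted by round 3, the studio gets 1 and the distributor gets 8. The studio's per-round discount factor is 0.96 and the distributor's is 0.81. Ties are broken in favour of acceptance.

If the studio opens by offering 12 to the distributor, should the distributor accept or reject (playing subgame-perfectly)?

Accept

Round 3 (the studio proposes): the distributor gets 8 if talks fail, so the studio offers 8 and keeps 42.
Round 2 (the distributor proposes): the studio can get 42 next round, worth 0.96 × 42 = 40.32 now, so the distributor offers 40.32, keeping 9.68.
So by rejecting in round 1, the distributor gets 9.68 next round, worth 0.81 × 9.68 = 7.8408 now.
Offer 12 ≥ 7.8408, so the distributor accepts.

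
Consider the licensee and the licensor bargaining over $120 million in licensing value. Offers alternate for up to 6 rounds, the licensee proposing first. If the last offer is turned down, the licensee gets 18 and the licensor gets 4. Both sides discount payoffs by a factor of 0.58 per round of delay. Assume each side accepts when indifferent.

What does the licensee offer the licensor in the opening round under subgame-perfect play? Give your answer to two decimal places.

45.76

Round 6 (the licensor proposes): the licensee gets 18 if talks fail, so the licensor offers 18 and keeps 102.
Round 5 (the licensee proposes): the licensor can get 102 next round, worth 0.58 × 102 = 59.16 now, so the licensee offers 59.16, keeping 60.84.
Round 4 (the licensor proposes): the licensee can get 60.84 next round, worth 0.58 × 60.84 = 35.2872 now, so the licensor offers 35.2872, keeping 84.7128.
Round 3 (the licensee proposes): the licensor can get 84.7128 next round, worth 0.58 × 84.7128 = 49.133424 now; the licensee offers that and keeps 70.866576.
Round 2 (the licensor proposes): the licensee can get 70.866576 next round, worth 0.58 × 70.866576 = 41.10261408 now. The licensor offers 41.10261408 and keeps 120 − 41.10261408 = 78.89738592.
Round 1 (the licensee proposes): the licensor can get 78.89738592 next round, worth 0.58 × 78.89738592 = 45.7604838336 now; the licensee offers that and keeps 74.2395161664.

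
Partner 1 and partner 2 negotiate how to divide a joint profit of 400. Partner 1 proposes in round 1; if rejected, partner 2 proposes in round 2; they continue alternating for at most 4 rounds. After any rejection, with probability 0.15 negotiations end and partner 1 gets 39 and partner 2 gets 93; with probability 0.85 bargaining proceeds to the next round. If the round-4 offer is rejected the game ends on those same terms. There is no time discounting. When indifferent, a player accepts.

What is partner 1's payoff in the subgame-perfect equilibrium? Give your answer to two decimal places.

Round 4 (partner 2 proposes): partner 1 gets 39 if talks fail, so partner 2 offers 39 and keeps 361.
Round 3 (partner 1 proposes): rejecting gives partner 2 an expected 0.85 × 361 + 0.15 × 93 = 320.8. Partner 1 offers 320.8 and keeps 400 − 320.8 = 79.2.
Round 2 (partner 2 proposes): rejecting gives partner 1 an expected 0.85 × 79.2 + 0.15 × 39 = 73.17. Partner 2 offers 73.17 and keeps 400 − 73.17 = 326.83.
Round 1 (partner 1 proposes): rejecting gives partner 2 an expected 0.85 × 326.83 + 0.15 × 93 = 291.7555, so partner 1 offers 291.7555, keeping 108.2445.

108.24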